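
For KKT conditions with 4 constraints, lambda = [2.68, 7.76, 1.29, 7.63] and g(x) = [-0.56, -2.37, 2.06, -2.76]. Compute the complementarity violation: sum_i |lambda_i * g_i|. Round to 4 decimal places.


KKT complementary slackness check:
lambda_1 * g_1 = 2.68 * -0.56 = -1.5008
lambda_2 * g_2 = 7.76 * -2.37 = -18.3912
lambda_3 * g_3 = 1.29 * 2.06 = 2.6574
lambda_4 * g_4 = 7.63 * -2.76 = -21.0588
Total violation = 1.5008 + 18.3912 + 2.6574 + 21.0588 = 43.6082


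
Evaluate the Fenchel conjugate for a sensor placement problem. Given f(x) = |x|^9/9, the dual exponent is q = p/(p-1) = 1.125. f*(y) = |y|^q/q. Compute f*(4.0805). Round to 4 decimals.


The conjugate exponent q satisfies 1/p + 1/q = 1.
p = 9, so q = 9/(9 - 1) = 1.125
|y|^q = 4.0805^1.125 = 4.8647
f*(4.0805) = 4.8647 / 1.125 = 4.3241


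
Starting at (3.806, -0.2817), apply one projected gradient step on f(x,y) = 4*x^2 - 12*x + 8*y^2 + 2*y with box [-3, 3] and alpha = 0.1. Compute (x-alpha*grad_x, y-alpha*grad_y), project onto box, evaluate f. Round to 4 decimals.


Step 1: Compute gradient at (3.806, -0.2817).
grad_x = 2*4*3.806 - 12 = 18.448
grad_y = 2*8*-0.2817 + 2 = -2.5072
Step 2: Gradient step.
x_raw = 3.806 - 0.1*18.448 = 1.9612
y_raw = -0.2817 - 0.1*-2.5072 = -0.031
Step 3: Project onto [-3, 3].
x_proj = clip(1.9612) = 1.9612
y_proj = clip(-0.031) = -0.031
Step 4: Evaluate f.
f(1.9612, -0.031) = -8.2035


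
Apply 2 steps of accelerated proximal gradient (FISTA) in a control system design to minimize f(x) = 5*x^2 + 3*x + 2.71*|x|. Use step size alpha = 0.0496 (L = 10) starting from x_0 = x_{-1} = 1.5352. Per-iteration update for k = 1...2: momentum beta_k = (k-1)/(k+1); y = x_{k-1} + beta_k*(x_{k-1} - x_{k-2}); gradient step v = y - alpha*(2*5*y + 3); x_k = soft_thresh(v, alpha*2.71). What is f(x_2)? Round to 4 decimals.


FISTA on f(x) = 5*x^2 + 3*x + 2.71*|x|
L = 10, alpha = 0.0496
Iteration 1: beta = 0.0, y = 1.5352 + 0.0*(1.5352 - 1.5352) = 1.5352
  grad(y) = 18.352, v = y - alpha*grad = 0.6249
  prox(v) = soft_thresh(0.6249, 0.1344) = 0.4905
Iteration 2: beta = 0.3333, y = 0.4905 + 0.3333*(0.4905 - 1.5352) = 0.1423
  grad(y) = 4.423, v = y - alpha*grad = -0.0771
  prox(v) = soft_thresh(-0.0771, 0.1344) = 0.0
f(x_2) = 5*0.0^2 + 3*0.0 + 2.71*|0.0| = 0.0


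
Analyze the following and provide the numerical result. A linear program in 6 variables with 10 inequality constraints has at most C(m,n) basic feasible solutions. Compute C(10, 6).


Each vertex corresponds to some choice of n active constraints out of m, so the number of vertices is at most C(m, n) = m! / (n!(m-n)!).
m = 10, n = 6
Numerator: 10 * 9 * 8 * 7 * 6 * 5
Denominator: 6! = 720
C(10, 6) = 210


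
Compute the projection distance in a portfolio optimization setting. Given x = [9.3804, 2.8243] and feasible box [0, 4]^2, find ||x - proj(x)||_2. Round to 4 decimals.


Project each component onto [0, 4].
clip(9.3804) = 4.0, clip(2.8243) = 2.8243
Projection = [4.0, 2.8243]
Squared diffs: [28.9487, 0.0]
Distance = sqrt(28.9487) = 5.3804


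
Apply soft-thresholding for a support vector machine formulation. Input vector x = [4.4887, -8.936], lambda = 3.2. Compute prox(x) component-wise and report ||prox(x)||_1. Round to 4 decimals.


Soft-thresholding with lambda = 3.2:
prox(4.4887) = sign(4.4887)*max(|4.4887| - 3.2, 0) = 1.2887
prox(-8.936) = sign(-8.936)*max(|-8.936| - 3.2, 0) = -5.736
prox(x) = [1.2887, -5.736]
||prox(x)||_1 = 1.2887 + 5.736 = 7.0247


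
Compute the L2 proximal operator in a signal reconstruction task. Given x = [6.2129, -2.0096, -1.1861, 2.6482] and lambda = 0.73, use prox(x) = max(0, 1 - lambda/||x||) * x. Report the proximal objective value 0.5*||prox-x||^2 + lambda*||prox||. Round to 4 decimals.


Step 1: Compute ||x||.
||x|| = 7.1455
Step 2: Compute scaling factor.
scale = max(0, 1 - 0.73/7.1455) = 0.8978
Step 3: prox(x) = [5.5782, -1.8043, -1.0649, 2.3777]
||prox(x)|| = 6.4155
Step 4: Proximal objective.
0.5*||prox-x||^2 = 0.2665
lambda*||prox|| = 4.6833
Total = 4.9498


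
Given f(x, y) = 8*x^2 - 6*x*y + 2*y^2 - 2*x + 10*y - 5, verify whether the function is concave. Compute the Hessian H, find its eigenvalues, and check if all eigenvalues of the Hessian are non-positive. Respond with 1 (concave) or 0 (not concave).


The Hessian of f(x,y) = 8*x^2 - 6*x*y + 2*y^2 - 2*x + 10*y - 5 is:
H = [[16, -6], [-6, 4]]
Trace = 16 + 4 = 20
Determinant = 16*4 - (-6)^2 = 28
Discriminant = (20)^2 - 4*28 = 288.0
Eigenvalues: lambda_1 = 1.5147, lambda_2 = 18.4853
The function is not concave.

0


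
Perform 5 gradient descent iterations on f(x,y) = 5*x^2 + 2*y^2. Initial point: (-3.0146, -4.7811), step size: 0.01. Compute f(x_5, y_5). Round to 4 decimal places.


Gradient descent on f(x,y) = 5*x^2 + 2*y^2.
Starting point: (-3.0146, -4.7811), alpha = 0.01
Step 1: grad_x = 2*5*-3.0146 = -30.146, grad_y = 2*2*-4.7811 = -19.1244
  x_1 = -3.0146 - 0.01*-30.146 = -2.7131
  y_1 = -4.7811 - 0.01*-19.1244 = -4.5899
Step 2: grad_x = 2*5*-2.7131 = -27.1314, grad_y = 2*2*-4.5899 = -18.3594
  x_2 = -2.7131 - 0.01*-27.1314 = -2.4418
  y_2 = -4.5899 - 0.01*-18.3594 = -4.4063
Step 3: grad_x = 2*5*-2.4418 = -24.4183, grad_y = 2*2*-4.4063 = -17.625
  x_3 = -2.4418 - 0.01*-24.4183 = -2.1976
  y_3 = -4.4063 - 0.01*-17.625 = -4.23
Step 4: grad_x = 2*5*-2.1976 = -21.9764, grad_y = 2*2*-4.23 = -16.92
  x_4 = -2.1976 - 0.01*-21.9764 = -1.9779
  y_4 = -4.23 - 0.01*-16.92 = -4.0608
Step 5: grad_x = 2*5*-1.9779 = -19.7788, grad_y = 2*2*-4.0608 = -16.2432
  x_5 = -1.9779 - 0.01*-19.7788 = -1.7801
  y_5 = -4.0608 - 0.01*-16.2432 = -3.8984
f(-1.7801, -3.8984) = 5*(-1.7801)^2 + 2*(-3.8984)^2 = 46.2383


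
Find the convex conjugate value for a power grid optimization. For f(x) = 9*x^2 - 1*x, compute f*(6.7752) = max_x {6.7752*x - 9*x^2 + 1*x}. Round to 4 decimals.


f*(y) = sup_x {y*x - a*x^2 - b*x} = sup_x {(y-b)*x - a*x^2}
FOC: (y - b) - 2a*x = 0 => x* = (y - b)/(2a)
x* = (6.7752 + 1)/(2*9) = 0.432
f*(6.7752) = (y-b)^2/(4a) = (6.7752 + 1)^2/(4*9)
= 60.4537/36 = 1.6793


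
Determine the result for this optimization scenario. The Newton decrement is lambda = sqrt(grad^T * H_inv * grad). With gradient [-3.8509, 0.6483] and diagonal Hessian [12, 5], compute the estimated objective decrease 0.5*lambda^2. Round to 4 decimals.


Step 1: H is diagonal, so H^(-1) * g = [-0.3209, 0.1297].
Step 2: g^T H^(-1) g = sum_i g_i^2 / H_ii
  = (-3.8509)^2/12 + (0.6483)^2/5
  = 1.2358 + 0.0841 = 1.3198
Step 3: Objective decrease = 0.5 * g^T H^(-1) g = 0.6599


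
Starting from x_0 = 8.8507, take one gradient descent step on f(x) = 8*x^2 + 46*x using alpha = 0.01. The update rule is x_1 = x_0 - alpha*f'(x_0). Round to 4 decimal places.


We compute the gradient at x_0 and apply the update.
f'(x) = 16*x + 46
f'(8.8507) = 16*8.8507 + 46 = 187.6112
x_1 = 8.8507 - 0.01*187.6112 = 6.9746


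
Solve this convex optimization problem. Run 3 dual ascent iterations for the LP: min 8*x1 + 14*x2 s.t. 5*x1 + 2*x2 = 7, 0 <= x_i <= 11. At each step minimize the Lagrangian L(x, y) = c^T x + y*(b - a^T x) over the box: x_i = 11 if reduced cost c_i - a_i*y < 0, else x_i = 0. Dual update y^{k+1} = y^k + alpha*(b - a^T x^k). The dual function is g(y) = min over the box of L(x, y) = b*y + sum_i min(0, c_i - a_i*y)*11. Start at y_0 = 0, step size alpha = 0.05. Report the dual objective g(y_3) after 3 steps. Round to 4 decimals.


Dual ascent for LP: min 8*x1 + 14*x2, 5*x1 + 2*x2 = 7, 0 <= x_i <= 11
Step 1: y^k = 0.0, reduced costs: (8.0, 14.0)
  x^k = (0.0, 0.0), subgradient = b - a^T x = 7.0
  y^{k+1} = 0.0 + 0.05*7.0 = 0.35
Step 2: y^k = 0.35, reduced costs: (6.25, 13.3)
  x^k = (0.0, 0.0), subgradient = b - a^T x = 7.0
  y^{k+1} = 0.35 + 0.05*7.0 = 0.7
Step 3: y^k = 0.7, reduced costs: (4.5, 12.6)
  x^k = (0.0, 0.0), subgradient = b - a^T x = 7.0
  y^{k+1} = 0.7 + 0.05*7.0 = 1.05
Dual objective at y_3 = 1.05: reduced costs (2.75, 11.9), box minimizer x = (0.0, 0.0)
g(y_3) = b*y + (c1 - a1*y)*x1 + (c2 - a2*y)*x2 = 7*1.05 + 2.75*0.0 + 11.9*0.0 = 7.35 + 0.0 + 0.0 = 7.35


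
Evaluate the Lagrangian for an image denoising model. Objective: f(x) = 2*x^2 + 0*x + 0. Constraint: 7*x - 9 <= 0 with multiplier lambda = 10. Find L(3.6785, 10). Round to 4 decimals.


Step 1: Evaluate f(x).
f(3.6785) = 2*3.6785^2 + 0*3.6785 + 0 = 27.0627
Step 2: Evaluate g(x).
g(3.6785) = 7*3.6785 - 9 = 16.7495
Step 3: Compute Lagrangian.
L = 27.0627 + 10*16.7495 = 194.5577


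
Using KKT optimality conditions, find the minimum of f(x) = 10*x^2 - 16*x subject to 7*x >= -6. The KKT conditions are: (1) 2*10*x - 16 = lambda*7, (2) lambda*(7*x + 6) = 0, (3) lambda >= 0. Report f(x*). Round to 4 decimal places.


Step 1: Try lambda = 0 (constraint inactive).
Stationarity: 2*10*x - 16 = 0
x* = 16/(2*10) = 0.8
Check constraint: 7*0.8 = 5.6 >= -6 -- satisfied.
Step 2: Compute optimal value.
f(x*) = 10*0.8^2 - 16*0.8 = -6.4


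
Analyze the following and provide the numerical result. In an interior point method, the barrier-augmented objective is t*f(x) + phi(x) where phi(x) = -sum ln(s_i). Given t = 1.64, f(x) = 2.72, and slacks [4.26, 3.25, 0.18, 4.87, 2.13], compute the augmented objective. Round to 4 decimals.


Step 1: Compute log-barrier.
ln values: [1.4493, 1.1787, -1.7148, 1.5831, 0.7561]
phi = -(1.4493 + 1.1787 - 1.7148 + 1.5831 + 0.7561) = -3.2523
Step 2: Compute augmented objective.
t*f(x) = 1.64*2.72 = 4.4608
Total = 4.4608 - 3.2523 = 1.2085


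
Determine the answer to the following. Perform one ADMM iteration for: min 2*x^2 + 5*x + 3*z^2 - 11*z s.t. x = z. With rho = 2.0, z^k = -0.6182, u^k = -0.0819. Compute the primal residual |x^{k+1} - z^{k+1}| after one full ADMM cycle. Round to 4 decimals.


ADMM iteration with rho = 2.0, z^k = -0.6182, u^k = -0.0819
Step 1: x-update.
Minimize 2*x^2 + 5*x + (2.0/2)*(x + 0.6182 - 0.0819)^2
FOC: (2*2 + 2.0)*x = -5 + 2.0*(-0.6182 + 0.0819)
x^{k+1} = -1.0121
Step 2: z-update.
Minimize 3*z^2 - 11*z + (2.0/2)*(-1.0121 - z - 0.0819)^2
FOC: (2*3 + 2.0)*z = 11 + 2.0*(-1.0121 - 0.0819)
z^{k+1} = 1.1015
Step 3: u-update.
u^{k+1} = -0.0819 - 1.0121 - 1.1015 = -2.1955
Step 4: Primal residual = |-1.0121 - 1.1015| = 2.1136


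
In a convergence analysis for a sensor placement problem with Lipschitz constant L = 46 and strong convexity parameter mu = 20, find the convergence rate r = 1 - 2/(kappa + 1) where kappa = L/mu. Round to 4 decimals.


Step 1: Compute the condition number.
kappa = L/mu = 46/20 = 2.3
Step 2: Compute the convergence rate.
r = 1 - 2/(kappa + 1) = 1 - 2*mu/(L + mu) = (L - mu)/(L + mu) = 26/66 = 0.3939


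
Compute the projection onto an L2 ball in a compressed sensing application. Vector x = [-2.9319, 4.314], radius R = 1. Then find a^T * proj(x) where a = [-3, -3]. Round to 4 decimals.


Step 1: Compute ||x|| (intermediates to 6 decimals).
||x|| = sqrt((-2.9319)^2 + 4.314^2) = 5.215998
Step 2: Project.
Since ||x|| > R, scale = R/||x|| = 1/5.215998 = 0.191718, proj(x) = scale * x
proj(x) = [-0.562098, 0.827071]
Step 3: Dot product.
a^T * proj(x) = -3*(-0.562098) - 3*0.827071 = -0.7949


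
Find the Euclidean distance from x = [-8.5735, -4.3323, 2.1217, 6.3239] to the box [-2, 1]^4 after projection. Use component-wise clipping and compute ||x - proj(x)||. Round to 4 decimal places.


Project each component onto [-2, 1].
clip(-8.5735) = -2.0, clip(-4.3323) = -2.0, clip(2.1217) = 1.0, clip(6.3239) = 1.0
Projection = [-2.0, -2.0, 1.0, 1.0]
Squared diffs: [43.2109, 5.4396, 1.2582, 28.3439]
Distance = sqrt(78.2526) = 8.8461


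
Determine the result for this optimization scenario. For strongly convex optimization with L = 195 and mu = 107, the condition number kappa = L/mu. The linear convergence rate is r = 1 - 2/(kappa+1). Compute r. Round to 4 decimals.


Step 1: Compute the condition number.
kappa = L/mu = 195/107 = 1.8224
Step 2: Compute the convergence rate.
r = 1 - 2/(kappa + 1) = 1 - 2*mu/(L + mu) = (L - mu)/(L + mu) = 88/302 = 0.2914


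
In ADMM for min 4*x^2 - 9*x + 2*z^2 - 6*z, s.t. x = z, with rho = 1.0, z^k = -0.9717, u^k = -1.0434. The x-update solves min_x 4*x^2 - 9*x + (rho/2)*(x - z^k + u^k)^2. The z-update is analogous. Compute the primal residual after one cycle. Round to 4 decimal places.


ADMM iteration with rho = 1.0, z^k = -0.9717, u^k = -1.0434
Step 1: x-update.
Minimize 4*x^2 - 9*x + (1.0/2)*(x + 0.9717 - 1.0434)^2
FOC: (2*4 + 1.0)*x = 9 + 1.0*(-0.9717 + 1.0434)
x^{k+1} = 1.008
Step 2: z-update.
Minimize 2*z^2 - 6*z + (1.0/2)*(1.008 - z - 1.0434)^2
FOC: (2*2 + 1.0)*z = 6 + 1.0*(1.008 - 1.0434)
z^{k+1} = 1.1929
Step 3: u-update.
u^{k+1} = -1.0434 + 1.008 - 1.1929 = -1.2283
Step 4: Primal residual = |1.008 - 1.1929| = 0.1849


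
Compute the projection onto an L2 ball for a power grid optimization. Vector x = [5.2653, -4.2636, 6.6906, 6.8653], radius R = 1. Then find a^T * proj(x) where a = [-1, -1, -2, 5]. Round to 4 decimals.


Step 1: Compute ||x|| (intermediates to 6 decimals).
||x|| = sqrt(5.2653^2 + (-4.2636)^2 + 6.6906^2 + 6.8653^2) = 11.738745
Step 2: Project.
Since ||x|| > R, scale = R/||x|| = 1/11.738745 = 0.085188, proj(x) = scale * x
proj(x) = [0.44854, -0.363208, 0.569959, 0.584841]
Step 3: Dot product.
a^T * proj(x) = -1*0.44854 - 1*(-0.363208) - 2*0.569959 + 5*0.584841 = 1.699


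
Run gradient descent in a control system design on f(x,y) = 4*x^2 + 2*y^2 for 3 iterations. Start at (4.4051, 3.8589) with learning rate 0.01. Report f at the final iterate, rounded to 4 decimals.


Gradient descent on f(x,y) = 4*x^2 + 2*y^2.
Starting point: (4.4051, 3.8589), alpha = 0.01
Step 1: grad_x = 2*4*4.4051 = 35.2408, grad_y = 2*2*3.8589 = 15.4356
  x_1 = 4.4051 - 0.01*35.2408 = 4.0527
  y_1 = 3.8589 - 0.01*15.4356 = 3.7045
Step 2: grad_x = 2*4*4.0527 = 32.4215, grad_y = 2*2*3.7045 = 14.8182
  x_2 = 4.0527 - 0.01*32.4215 = 3.7285
  y_2 = 3.7045 - 0.01*14.8182 = 3.5564
Step 3: grad_x = 2*4*3.7285 = 29.8278, grad_y = 2*2*3.5564 = 14.2254
  x_3 = 3.7285 - 0.01*29.8278 = 3.4302
  y_3 = 3.5564 - 0.01*14.2254 = 3.4141
f(3.4302, 3.4141) = 4*3.4302^2 + 2*3.4141^2 = 70.3773


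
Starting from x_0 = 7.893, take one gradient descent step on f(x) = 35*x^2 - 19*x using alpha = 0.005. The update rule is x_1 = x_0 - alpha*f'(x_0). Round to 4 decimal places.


We compute the gradient at x_0 and apply the update.
f'(x) = 70*x - 19
f'(7.893) = 70*7.893 - 19 = 533.51
x_1 = 7.893 - 0.005*533.51 = 5.2255


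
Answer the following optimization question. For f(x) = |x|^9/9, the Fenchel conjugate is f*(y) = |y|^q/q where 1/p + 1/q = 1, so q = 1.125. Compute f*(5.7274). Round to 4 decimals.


The conjugate exponent q satisfies 1/p + 1/q = 1.
p = 9, so q = 9/(9 - 1) = 1.125
|y|^q = 5.7274^1.125 = 7.1236
f*(5.7274) = 7.1236 / 1.125 = 6.3321


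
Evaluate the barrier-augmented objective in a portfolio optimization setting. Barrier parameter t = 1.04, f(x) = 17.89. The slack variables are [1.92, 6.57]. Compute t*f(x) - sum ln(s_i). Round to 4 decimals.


Step 1: Compute log-barrier.
ln values: [0.6523, 1.8825]
phi = -(0.6523 + 1.8825) = -2.5348
Step 2: Compute augmented objective.
t*f(x) = 1.04*17.89 = 18.6056
Total = 18.6056 - 2.5348 = 16.0708


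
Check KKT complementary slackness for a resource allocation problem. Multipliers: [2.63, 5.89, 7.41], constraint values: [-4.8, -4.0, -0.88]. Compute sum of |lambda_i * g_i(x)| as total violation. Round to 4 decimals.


KKT complementary slackness check:
lambda_1 * g_1 = 2.63 * -4.8 = -12.624
lambda_2 * g_2 = 5.89 * -4.0 = -23.56
lambda_3 * g_3 = 7.41 * -0.88 = -6.5208
Total violation = 12.624 + 23.56 + 6.5208 = 42.7048


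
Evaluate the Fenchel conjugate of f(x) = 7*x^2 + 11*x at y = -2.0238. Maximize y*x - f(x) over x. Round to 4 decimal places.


f*(y) = sup_x {y*x - a*x^2 - b*x} = sup_x {(y-b)*x - a*x^2}
FOC: (y - b) - 2a*x = 0 => x* = (y - b)/(2a)
x* = (-2.0238 - 11)/(2*7) = -0.9303
f*(-2.0238) = (y-b)^2/(4a) = (-2.0238 - 11)^2/(4*7)
= 169.6194/28 = 6.0578


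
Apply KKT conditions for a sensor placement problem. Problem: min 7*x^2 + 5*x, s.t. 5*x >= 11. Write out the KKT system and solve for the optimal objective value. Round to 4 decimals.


Step 1: Try lambda = 0 (constraint inactive).
x_unc = -5/(2*7) = -0.3571
Check: 5*-0.3571 = -1.7855 < 11 -- violated!
Step 2: Constraint must be active: 5*x = 11
x* = 11/5 = 2.2
lambda = (2*7*2.2 + 5)/5 = 7.16
Step 3: Compute optimal value.
f(x*) = 7*2.2^2 + 5*2.2 = 44.88


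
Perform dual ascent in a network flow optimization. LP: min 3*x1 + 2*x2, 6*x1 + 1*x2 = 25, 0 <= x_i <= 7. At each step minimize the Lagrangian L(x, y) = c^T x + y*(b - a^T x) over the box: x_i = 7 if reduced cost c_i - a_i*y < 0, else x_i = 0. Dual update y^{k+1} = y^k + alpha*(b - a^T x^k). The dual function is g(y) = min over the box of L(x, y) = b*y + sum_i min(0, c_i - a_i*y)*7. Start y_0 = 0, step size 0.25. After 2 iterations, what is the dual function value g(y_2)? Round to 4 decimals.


Dual ascent for LP: min 3*x1 + 2*x2, 6*x1 + 1*x2 = 25, 0 <= x_i <= 7
Step 1: y^k = 0.0, reduced costs: (3.0, 2.0)
  x^k = (0.0, 0.0), subgradient = b - a^T x = 25.0
  y^{k+1} = 0.0 + 0.25*25.0 = 6.25
Step 2: y^k = 6.25, reduced costs: (-34.5, -4.25)
  x^k = (7.0, 7.0), subgradient = b - a^T x = -24.0
  y^{k+1} = 6.25 + 0.25*-24.0 = 0.25
Dual objective at y_2 = 0.25: reduced costs (1.5, 1.75), box minimizer x = (0.0, 0.0)
g(y_2) = b*y + (c1 - a1*y)*x1 + (c2 - a2*y)*x2 = 25*0.25 + 1.5*0.0 + 1.75*0.0 = 6.25 + 0.0 + 0.0 = 6.25


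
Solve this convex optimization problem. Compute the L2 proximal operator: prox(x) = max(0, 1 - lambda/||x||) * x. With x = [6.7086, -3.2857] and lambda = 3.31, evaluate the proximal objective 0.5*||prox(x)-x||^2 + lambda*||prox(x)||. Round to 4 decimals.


Step 1: Compute ||x||.
||x|| = 7.47
Step 2: Compute scaling factor.
scale = max(0, 1 - 3.31/7.47) = 0.5569
Step 3: prox(x) = [3.736, -1.8298]
||prox(x)|| = 4.16
Step 4: Proximal objective.
0.5*||prox-x||^2 = 5.4781
lambda*||prox|| = 13.7696
Total = 19.2477


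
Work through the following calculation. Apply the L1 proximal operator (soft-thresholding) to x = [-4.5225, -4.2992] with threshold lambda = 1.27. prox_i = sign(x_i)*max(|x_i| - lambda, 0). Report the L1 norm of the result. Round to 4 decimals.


Soft-thresholding with lambda = 1.27:
prox(-4.5225) = sign(-4.5225)*max(|-4.5225| - 1.27, 0) = -3.2525
prox(-4.2992) = sign(-4.2992)*max(|-4.2992| - 1.27, 0) = -3.0292
prox(x) = [-3.2525, -3.0292]
||prox(x)||_1 = 3.2525 + 3.0292 = 6.2817


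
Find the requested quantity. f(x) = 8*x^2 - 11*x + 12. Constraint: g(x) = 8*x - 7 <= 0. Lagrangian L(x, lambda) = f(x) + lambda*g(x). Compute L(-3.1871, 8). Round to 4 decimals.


Step 1: Evaluate f(x).
f(-3.1871) = 8*(-3.1871)^2 - 11*(-3.1871) + 12 = 128.319
Step 2: Evaluate g(x).
g(-3.1871) = 8*-3.1871 - 7 = -32.4968
Step 3: Compute Lagrangian.
L = 128.319 + 8*-32.4968 = -131.6554


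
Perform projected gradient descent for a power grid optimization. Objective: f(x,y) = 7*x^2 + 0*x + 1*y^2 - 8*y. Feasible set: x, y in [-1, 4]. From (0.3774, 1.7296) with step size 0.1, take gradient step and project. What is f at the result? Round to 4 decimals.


Step 1: Compute gradient at (0.3774, 1.7296).
grad_x = 2*7*0.3774 + 0 = 5.2836
grad_y = 2*1*1.7296 - 8 = -4.5408
Step 2: Gradient step.
x_raw = 0.3774 - 0.1*5.2836 = -0.151
y_raw = 1.7296 - 0.1*-4.5408 = 2.1837
Step 3: Project onto [-1, 4].
x_proj = clip(-0.151) = -0.151
y_proj = clip(2.1837) = 2.1837
Step 4: Evaluate f.
f(-0.151, 2.1837) = -12.5415


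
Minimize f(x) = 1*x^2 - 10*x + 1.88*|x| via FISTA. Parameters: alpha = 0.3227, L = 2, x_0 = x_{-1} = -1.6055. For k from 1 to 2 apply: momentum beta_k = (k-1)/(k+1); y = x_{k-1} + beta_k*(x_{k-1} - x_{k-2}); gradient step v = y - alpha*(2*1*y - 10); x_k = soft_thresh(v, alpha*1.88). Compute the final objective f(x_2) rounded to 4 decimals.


FISTA on f(x) = 1*x^2 - 10*x + 1.88*|x|
L = 2, alpha = 0.3227
Iteration 1: beta = 0.0, y = -1.6055 + 0.0*(-1.6055 + 1.6055) = -1.6055
  grad(y) = -13.211, v = y - alpha*grad = 2.6577
  prox(v) = soft_thresh(2.6577, 0.6067) = 2.051
Iteration 2: beta = 0.3333, y = 2.051 + 0.3333*(2.051 + 1.6055) = 3.2699
  grad(y) = -3.4603, v = y - alpha*grad = 4.3865
  prox(v) = soft_thresh(4.3865, 0.6067) = 3.7798
f(x_2) = 1*3.7798^2 - 10*3.7798 + 1.88*|3.7798| = -16.4051


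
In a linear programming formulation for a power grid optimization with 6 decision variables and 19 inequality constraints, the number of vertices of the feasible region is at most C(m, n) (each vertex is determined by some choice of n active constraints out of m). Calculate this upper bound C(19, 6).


Each vertex corresponds to some choice of n active constraints out of m, so the number of vertices is at most C(m, n) = m! / (n!(m-n)!).
m = 19, n = 6
Numerator: 19 * 18 * 17 * 16 * 15 * 14
Denominator: 6! = 720
C(19, 6) = 27132


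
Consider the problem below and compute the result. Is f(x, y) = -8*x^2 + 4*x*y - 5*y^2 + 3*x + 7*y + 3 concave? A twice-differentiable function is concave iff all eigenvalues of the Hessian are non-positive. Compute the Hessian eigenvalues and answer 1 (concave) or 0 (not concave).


The Hessian of f(x,y) = -8*x^2 + 4*x*y - 5*y^2 + 3*x + 7*y + 3 is:
H = [[-16, 4], [4, -10]]
Trace = -16 - 10 = -26
Determinant = -16*-10 - (4)^2 = 144
Discriminant = (-26)^2 - 4*144 = 100.0
Eigenvalues: lambda_1 = -18.0, lambda_2 = -8.0
The function is concave.

1


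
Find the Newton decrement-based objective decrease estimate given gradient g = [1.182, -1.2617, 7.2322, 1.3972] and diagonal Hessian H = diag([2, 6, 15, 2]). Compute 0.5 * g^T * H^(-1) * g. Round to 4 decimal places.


Step 1: H is diagonal, so H^(-1) * g = [0.591, -0.2103, 0.4821, 0.6986].
Step 2: g^T H^(-1) g = sum_i g_i^2 / H_ii
  = (1.182)^2/2 + (-1.2617)^2/6 + (7.2322)^2/15 + (1.3972)^2/2
  = 0.6986 + 0.2653 + 3.487 + 0.9761 = 5.4269
Step 3: Objective decrease = 0.5 * g^T H^(-1) g = 2.7135


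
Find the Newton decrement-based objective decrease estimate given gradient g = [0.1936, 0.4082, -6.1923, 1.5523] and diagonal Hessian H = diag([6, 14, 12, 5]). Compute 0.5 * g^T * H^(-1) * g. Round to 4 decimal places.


Step 1: H is diagonal, so H^(-1) * g = [0.0323, 0.0292, -0.516, 0.3105].
Step 2: g^T H^(-1) g = sum_i g_i^2 / H_ii
  = (0.1936)^2/6 + (0.4082)^2/14 + (-6.1923)^2/12 + (1.5523)^2/5
  = 0.0062 + 0.0119 + 3.1954 + 0.4819 = 3.6955
Step 3: Objective decrease = 0.5 * g^T H^(-1) g = 1.8477


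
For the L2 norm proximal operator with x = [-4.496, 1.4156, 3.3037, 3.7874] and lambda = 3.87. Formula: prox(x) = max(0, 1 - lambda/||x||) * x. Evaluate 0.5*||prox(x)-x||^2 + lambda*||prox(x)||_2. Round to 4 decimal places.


Step 1: Compute ||x||.
||x|| = 6.8903
Step 2: Compute scaling factor.
scale = max(0, 1 - 3.87/6.8903) = 0.4383
Step 3: prox(x) = [-1.9708, 0.6205, 1.4482, 1.6602]
||prox(x)|| = 3.0203
Step 4: Proximal objective.
0.5*||prox-x||^2 = 7.4885
lambda*||prox|| = 11.6886
Total = 19.1772


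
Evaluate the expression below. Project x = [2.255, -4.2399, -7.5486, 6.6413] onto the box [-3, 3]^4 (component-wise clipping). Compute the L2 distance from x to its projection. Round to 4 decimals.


Project each component onto [-3, 3].
clip(2.255) = 2.255, clip(-4.2399) = -3.0, clip(-7.5486) = -3.0, clip(6.6413) = 3.0
Projection = [2.255, -3.0, -3.0, 3.0]
Squared diffs: [0.0, 1.5374, 20.6898, 13.2591]
Distance = sqrt(35.4863) = 5.957


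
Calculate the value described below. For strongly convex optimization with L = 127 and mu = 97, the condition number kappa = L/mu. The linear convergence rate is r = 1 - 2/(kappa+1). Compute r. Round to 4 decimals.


Step 1: Compute the condition number.
kappa = L/mu = 127/97 = 1.3093
Step 2: Compute the convergence rate.
r = 1 - 2/(kappa + 1) = 1 - 2*mu/(L + mu) = (L - mu)/(L + mu) = 30/224 = 0.1339


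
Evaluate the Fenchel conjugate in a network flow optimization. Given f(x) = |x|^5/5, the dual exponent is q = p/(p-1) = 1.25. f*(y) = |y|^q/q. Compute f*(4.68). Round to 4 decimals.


The conjugate exponent q satisfies 1/p + 1/q = 1.
p = 5, so q = 5/(5 - 1) = 1.25
|y|^q = 4.68^1.25 = 6.8835
f*(4.68) = 6.8835 / 1.25 = 5.5068


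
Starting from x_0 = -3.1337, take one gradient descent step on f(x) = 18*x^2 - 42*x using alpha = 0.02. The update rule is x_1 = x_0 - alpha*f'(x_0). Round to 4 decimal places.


We compute the gradient at x_0 and apply the update.
f'(x) = 36*x - 42
f'(-3.1337) = 36*-3.1337 - 42 = -154.8132
x_1 = -3.1337 - 0.02*-154.8132 = -0.0374


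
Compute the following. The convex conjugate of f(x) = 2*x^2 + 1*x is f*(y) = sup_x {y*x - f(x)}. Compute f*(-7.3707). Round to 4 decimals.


f*(y) = sup_x {y*x - a*x^2 - b*x} = sup_x {(y-b)*x - a*x^2}
FOC: (y - b) - 2a*x = 0 => x* = (y - b)/(2a)
x* = (-7.3707 - 1)/(2*2) = -2.0927
f*(-7.3707) = (y-b)^2/(4a) = (-7.3707 - 1)^2/(4*2)
= 70.0686/8 = 8.7586


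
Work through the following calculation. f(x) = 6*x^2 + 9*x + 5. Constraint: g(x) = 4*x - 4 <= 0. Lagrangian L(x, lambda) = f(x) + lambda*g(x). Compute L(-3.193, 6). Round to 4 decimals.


Step 1: Evaluate f(x).
f(-3.193) = 6*(-3.193)^2 + 9*(-3.193) + 5 = 37.4345
Step 2: Evaluate g(x).
g(-3.193) = 4*-3.193 - 4 = -16.772
Step 3: Compute Lagrangian.
L = 37.4345 + 6*-16.772 = -63.1975


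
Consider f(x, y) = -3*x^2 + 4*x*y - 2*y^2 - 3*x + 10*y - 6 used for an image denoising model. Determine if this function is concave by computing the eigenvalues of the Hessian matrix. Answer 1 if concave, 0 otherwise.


The Hessian of f(x,y) = -3*x^2 + 4*x*y - 2*y^2 - 3*x + 10*y - 6 is:
H = [[-6, 4], [4, -4]]
Trace = -6 - 4 = -10
Determinant = -6*-4 - (4)^2 = 8
Discriminant = (-10)^2 - 4*8 = 68.0
Eigenvalues: lambda_1 = -9.1231, lambda_2 = -0.8769
The function is concave.

1


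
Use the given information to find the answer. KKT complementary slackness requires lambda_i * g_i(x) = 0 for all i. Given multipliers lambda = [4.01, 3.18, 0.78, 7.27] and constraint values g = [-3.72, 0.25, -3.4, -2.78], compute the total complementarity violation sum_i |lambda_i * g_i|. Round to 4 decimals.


KKT complementary slackness check:
lambda_1 * g_1 = 4.01 * -3.72 = -14.9172
lambda_2 * g_2 = 3.18 * 0.25 = 0.795
lambda_3 * g_3 = 0.78 * -3.4 = -2.652
lambda_4 * g_4 = 7.27 * -2.78 = -20.2106
Total violation = 14.9172 + 0.795 + 2.652 + 20.2106 = 38.5748


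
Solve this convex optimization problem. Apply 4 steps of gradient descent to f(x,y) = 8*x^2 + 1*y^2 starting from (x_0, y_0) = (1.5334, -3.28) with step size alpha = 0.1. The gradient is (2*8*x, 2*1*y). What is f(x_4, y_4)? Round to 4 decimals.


Gradient descent on f(x,y) = 8*x^2 + 1*y^2.
Starting point: (1.5334, -3.28), alpha = 0.1
Step 1: grad_x = 2*8*1.5334 = 24.5344, grad_y = 2*1*-3.28 = -6.56
  x_1 = 1.5334 - 0.1*24.5344 = -0.92
  y_1 = -3.28 - 0.1*-6.56 = -2.624
Step 2: grad_x = 2*8*-0.92 = -14.7206, grad_y = 2*1*-2.624 = -5.248
  x_2 = -0.92 - 0.1*-14.7206 = 0.552
  y_2 = -2.624 - 0.1*-5.248 = -2.0992
Step 3: grad_x = 2*8*0.552 = 8.8324, grad_y = 2*1*-2.0992 = -4.1984
  x_3 = 0.552 - 0.1*8.8324 = -0.3312
  y_3 = -2.0992 - 0.1*-4.1984 = -1.6794
Step 4: grad_x = 2*8*-0.3312 = -5.2994, grad_y = 2*1*-1.6794 = -3.3587
  x_4 = -0.3312 - 0.1*-5.2994 = 0.1987
  y_4 = -1.6794 - 0.1*-3.3587 = -1.3435
f(0.1987, -1.3435) = 8*0.1987^2 + 1*(-1.3435)^2 = 2.1209


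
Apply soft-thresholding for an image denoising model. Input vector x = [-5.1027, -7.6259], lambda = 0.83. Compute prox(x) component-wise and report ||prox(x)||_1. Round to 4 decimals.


Soft-thresholding with lambda = 0.83:
prox(-5.1027) = sign(-5.1027)*max(|-5.1027| - 0.83, 0) = -4.2727
prox(-7.6259) = sign(-7.6259)*max(|-7.6259| - 0.83, 0) = -6.7959
prox(x) = [-4.2727, -6.7959]
||prox(x)||_1 = 4.2727 + 6.7959 = 11.0686


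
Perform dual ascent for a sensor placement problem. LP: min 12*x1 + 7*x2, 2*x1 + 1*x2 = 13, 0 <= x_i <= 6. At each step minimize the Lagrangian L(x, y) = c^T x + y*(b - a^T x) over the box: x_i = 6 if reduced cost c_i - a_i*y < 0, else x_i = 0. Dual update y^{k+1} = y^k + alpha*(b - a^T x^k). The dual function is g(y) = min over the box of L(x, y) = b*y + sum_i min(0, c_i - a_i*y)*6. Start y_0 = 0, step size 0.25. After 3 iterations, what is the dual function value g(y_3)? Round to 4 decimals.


Dual ascent for LP: min 12*x1 + 7*x2, 2*x1 + 1*x2 = 13, 0 <= x_i <= 6
Step 1: y^k = 0.0, reduced costs: (12.0, 7.0)
  x^k = (0.0, 0.0), subgradient = b - a^T x = 13.0
  y^{k+1} = 0.0 + 0.25*13.0 = 3.25
Step 2: y^k = 3.25, reduced costs: (5.5, 3.75)
  x^k = (0.0, 0.0), subgradient = b - a^T x = 13.0
  y^{k+1} = 3.25 + 0.25*13.0 = 6.5
Step 3: y^k = 6.5, reduced costs: (-1.0, 0.5)
  x^k = (6.0, 0.0), subgradient = b - a^T x = 1.0
  y^{k+1} = 6.5 + 0.25*1.0 = 6.75
Dual objective at y_3 = 6.75: reduced costs (-1.5, 0.25), box minimizer x = (6.0, 0.0)
g(y_3) = b*y + (c1 - a1*y)*x1 + (c2 - a2*y)*x2 = 13*6.75 + (-1.5)*6.0 + 0.25*0.0 = 87.75 - 9.0 + 0.0 = 78.75


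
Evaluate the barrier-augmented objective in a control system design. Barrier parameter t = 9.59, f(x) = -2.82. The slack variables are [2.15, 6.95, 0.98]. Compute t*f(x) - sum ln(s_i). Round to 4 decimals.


Step 1: Compute log-barrier.
ln values: [0.7655, 1.9387, -0.0202]
phi = -(0.7655 + 1.9387 - 0.0202) = -2.684
Step 2: Compute augmented objective.
t*f(x) = 9.59*-2.82 = -27.0438
Total = -27.0438 - 2.684 = -29.7278


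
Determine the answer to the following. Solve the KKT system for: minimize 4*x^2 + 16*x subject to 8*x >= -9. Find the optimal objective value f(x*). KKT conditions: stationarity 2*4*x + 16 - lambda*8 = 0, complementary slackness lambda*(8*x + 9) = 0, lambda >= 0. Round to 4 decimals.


Step 1: Try lambda = 0 (constraint inactive).
x_unc = -16/(2*4) = -2.0
Check: 8*-2.0 = -16.0 < -9 -- violated!
Step 2: Constraint must be active: 8*x = -9
x* = -9/8 = -1.125
lambda = (2*4*(-1.125) + 16)/8 = 0.875
Step 3: Compute optimal value.
f(x*) = 4*(-1.125)^2 + 16*(-1.125) = -12.9375


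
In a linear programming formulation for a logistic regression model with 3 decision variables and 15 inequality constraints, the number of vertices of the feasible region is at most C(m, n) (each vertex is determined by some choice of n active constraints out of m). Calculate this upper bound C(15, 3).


Each vertex corresponds to some choice of n active constraints out of m, so the number of vertices is at most C(m, n) = m! / (n!(m-n)!).
m = 15, n = 3
Numerator: 15 * 14 * 13
Denominator: 3! = 6
C(15, 3) = 455


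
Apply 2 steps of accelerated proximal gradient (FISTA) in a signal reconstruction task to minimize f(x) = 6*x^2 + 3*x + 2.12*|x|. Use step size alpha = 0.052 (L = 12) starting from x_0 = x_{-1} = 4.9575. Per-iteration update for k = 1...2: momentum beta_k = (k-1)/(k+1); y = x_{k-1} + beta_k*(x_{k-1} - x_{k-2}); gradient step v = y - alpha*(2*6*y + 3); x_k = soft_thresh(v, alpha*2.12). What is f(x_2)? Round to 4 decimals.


FISTA on f(x) = 6*x^2 + 3*x + 2.12*|x|
L = 12, alpha = 0.052
Iteration 1: beta = 0.0, y = 4.9575 + 0.0*(4.9575 - 4.9575) = 4.9575
  grad(y) = 62.49, v = y - alpha*grad = 1.708
  prox(v) = soft_thresh(1.708, 0.1102) = 1.5978
Iteration 2: beta = 0.3333, y = 1.5978 + 0.3333*(1.5978 - 4.9575) = 0.4779
  grad(y) = 8.7345, v = y - alpha*grad = 0.0237
  prox(v) = soft_thresh(0.0237, 0.1102) = 0.0
f(x_2) = 6*0.0^2 + 3*0.0 + 2.12*|0.0| = 0.0


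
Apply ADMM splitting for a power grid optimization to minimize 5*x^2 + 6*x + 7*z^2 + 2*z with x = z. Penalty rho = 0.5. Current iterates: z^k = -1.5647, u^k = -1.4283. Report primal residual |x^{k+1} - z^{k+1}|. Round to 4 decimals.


ADMM iteration with rho = 0.5, z^k = -1.5647, u^k = -1.4283
Step 1: x-update.
Minimize 5*x^2 + 6*x + (0.5/2)*(x + 1.5647 - 1.4283)^2
FOC: (2*5 + 0.5)*x = -6 + 0.5*(-1.5647 + 1.4283)
x^{k+1} = -0.5779
Step 2: z-update.
Minimize 7*z^2 + 2*z + (0.5/2)*(-0.5779 - z - 1.4283)^2
FOC: (2*7 + 0.5)*z = -2 + 0.5*(-0.5779 - 1.4283)
z^{k+1} = -0.2071
Step 3: u-update.
u^{k+1} = -1.4283 - 0.5779 + 0.2071 = -1.7991
Step 4: Primal residual = |-0.5779 + 0.2071| = 0.3708


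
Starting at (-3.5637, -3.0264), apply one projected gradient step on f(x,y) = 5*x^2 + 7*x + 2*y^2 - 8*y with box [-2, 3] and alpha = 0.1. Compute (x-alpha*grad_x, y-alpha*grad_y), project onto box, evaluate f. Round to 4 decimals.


Step 1: Compute gradient at (-3.5637, -3.0264).
grad_x = 2*5*-3.5637 + 7 = -28.637
grad_y = 2*2*-3.0264 - 8 = -20.1056
Step 2: Gradient step.
x_raw = -3.5637 - 0.1*-28.637 = -0.7
y_raw = -3.0264 - 0.1*-20.1056 = -1.0158
Step 3: Project onto [-2, 3].
x_proj = clip(-0.7) = -0.7
y_proj = clip(-1.0158) = -1.0158
Step 4: Evaluate f.
f(-0.7, -1.0158) = 7.7406


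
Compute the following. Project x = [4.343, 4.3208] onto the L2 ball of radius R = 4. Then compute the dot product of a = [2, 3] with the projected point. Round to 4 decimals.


Step 1: Compute ||x|| (intermediates to 6 decimals).
||x|| = sqrt(4.343^2 + 4.3208^2) = 6.126252
Step 2: Project.
Since ||x|| > R, scale = R/||x|| = 4/6.126252 = 0.652928, proj(x) = scale * x
proj(x) = [2.835666, 2.821171]
Step 3: Dot product.
a^T * proj(x) = 2*2.835666 + 3*2.821171 = 14.1348


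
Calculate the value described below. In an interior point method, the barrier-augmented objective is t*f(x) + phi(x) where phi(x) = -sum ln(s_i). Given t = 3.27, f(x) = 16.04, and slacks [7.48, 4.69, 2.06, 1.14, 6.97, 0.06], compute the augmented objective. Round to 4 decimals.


Step 1: Compute log-barrier.
ln values: [2.0122, 1.5454, 0.7227, 0.131, 1.9416, -2.8134]
phi = -(2.0122 + 1.5454 + 0.7227 + 0.131 + 1.9416 - 2.8134) = -3.5396
Step 2: Compute augmented objective.
t*f(x) = 3.27*16.04 = 52.4508
Total = 52.4508 - 3.5396 = 48.9112


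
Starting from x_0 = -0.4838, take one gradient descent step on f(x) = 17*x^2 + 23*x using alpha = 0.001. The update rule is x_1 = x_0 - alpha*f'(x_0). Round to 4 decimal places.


We compute the gradient at x_0 and apply the update.
f'(x) = 34*x + 23
f'(-0.4838) = 34*-0.4838 + 23 = 6.5508
x_1 = -0.4838 - 0.001*6.5508 = -0.4904


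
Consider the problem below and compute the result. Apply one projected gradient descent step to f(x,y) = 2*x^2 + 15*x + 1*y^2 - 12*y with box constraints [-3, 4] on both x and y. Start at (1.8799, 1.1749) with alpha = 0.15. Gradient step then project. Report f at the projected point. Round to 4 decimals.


Step 1: Compute gradient at (1.8799, 1.1749).
grad_x = 2*2*1.8799 + 15 = 22.5196
grad_y = 2*1*1.1749 - 12 = -9.6502
Step 2: Gradient step.
x_raw = 1.8799 - 0.15*22.5196 = -1.498
y_raw = 1.1749 - 0.15*-9.6502 = 2.6224
Step 3: Project onto [-3, 4].
x_proj = clip(-1.498) = -1.498
y_proj = clip(2.6224) = 2.6224
Step 4: Evaluate f.
f(-1.498, 2.6224) = -42.5744


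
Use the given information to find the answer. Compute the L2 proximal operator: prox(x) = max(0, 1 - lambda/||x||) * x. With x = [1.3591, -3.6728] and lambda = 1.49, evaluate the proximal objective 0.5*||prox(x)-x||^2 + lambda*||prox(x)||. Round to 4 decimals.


Step 1: Compute ||x||.
||x|| = 3.9162
Step 2: Compute scaling factor.
scale = max(0, 1 - 1.49/3.9162) = 0.6195
Step 3: prox(x) = [0.842, -2.2754]
||prox(x)|| = 2.4262
Step 4: Proximal objective.
0.5*||prox-x||^2 = 1.1101
lambda*||prox|| = 3.615
Total = 4.7251


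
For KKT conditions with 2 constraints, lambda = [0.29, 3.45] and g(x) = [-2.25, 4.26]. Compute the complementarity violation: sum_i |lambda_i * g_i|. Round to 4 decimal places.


KKT complementary slackness check:
lambda_1 * g_1 = 0.29 * -2.25 = -0.6525
lambda_2 * g_2 = 3.45 * 4.26 = 14.697
Total violation = 0.6525 + 14.697 = 15.3495


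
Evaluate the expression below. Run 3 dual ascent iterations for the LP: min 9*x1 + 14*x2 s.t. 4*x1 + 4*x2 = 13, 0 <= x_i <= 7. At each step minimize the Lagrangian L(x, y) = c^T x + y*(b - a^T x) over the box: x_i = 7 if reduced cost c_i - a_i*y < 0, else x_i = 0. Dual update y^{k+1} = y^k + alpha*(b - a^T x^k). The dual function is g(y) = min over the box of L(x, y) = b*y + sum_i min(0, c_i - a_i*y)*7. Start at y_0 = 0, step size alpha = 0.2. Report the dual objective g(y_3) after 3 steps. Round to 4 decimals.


Dual ascent for LP: min 9*x1 + 14*x2, 4*x1 + 4*x2 = 13, 0 <= x_i <= 7
Step 1: y^k = 0.0, reduced costs: (9.0, 14.0)
  x^k = (0.0, 0.0), subgradient = b - a^T x = 13.0
  y^{k+1} = 0.0 + 0.2*13.0 = 2.6
Step 2: y^k = 2.6, reduced costs: (-1.4, 3.6)
  x^k = (7.0, 0.0), subgradient = b - a^T x = -15.0
  y^{k+1} = 2.6 + 0.2*-15.0 = -0.4
Step 3: y^k = -0.4, reduced costs: (10.6, 15.6)
  x^k = (0.0, 0.0), subgradient = b - a^T x = 13.0
  y^{k+1} = -0.4 + 0.2*13.0 = 2.2
Dual objective at y_3 = 2.2: reduced costs (0.2, 5.2), box minimizer x = (0.0, 0.0)
g(y_3) = b*y + (c1 - a1*y)*x1 + (c2 - a2*y)*x2 = 13*2.2 + 0.2*0.0 + 5.2*0.0 = 28.6 + 0.0 + 0.0 = 28.6


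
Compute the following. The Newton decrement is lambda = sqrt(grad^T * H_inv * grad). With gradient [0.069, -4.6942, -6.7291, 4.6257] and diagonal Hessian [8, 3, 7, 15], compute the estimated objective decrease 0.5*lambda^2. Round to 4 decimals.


Step 1: H is diagonal, so H^(-1) * g = [0.0086, -1.5647, -0.9613, 0.3084].
Step 2: g^T H^(-1) g = sum_i g_i^2 / H_ii
  = (0.069)^2/8 + (-4.6942)^2/3 + (-6.7291)^2/7 + (4.6257)^2/15
  = 0.0006 + 7.3452 + 6.4687 + 1.4265 = 15.2409
Step 3: Objective decrease = 0.5 * g^T H^(-1) g = 7.6205


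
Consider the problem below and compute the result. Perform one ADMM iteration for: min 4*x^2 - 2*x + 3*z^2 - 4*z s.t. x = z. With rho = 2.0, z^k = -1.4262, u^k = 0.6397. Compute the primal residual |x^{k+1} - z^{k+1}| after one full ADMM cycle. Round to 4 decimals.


ADMM iteration with rho = 2.0, z^k = -1.4262, u^k = 0.6397
Step 1: x-update.
Minimize 4*x^2 - 2*x + (2.0/2)*(x + 1.4262 + 0.6397)^2
FOC: (2*4 + 2.0)*x = 2 + 2.0*(-1.4262 - 0.6397)
x^{k+1} = -0.2132
Step 2: z-update.
Minimize 3*z^2 - 4*z + (2.0/2)*(-0.2132 - z + 0.6397)^2
FOC: (2*3 + 2.0)*z = 4 + 2.0*(-0.2132 + 0.6397)
z^{k+1} = 0.6066
Step 3: u-update.
u^{k+1} = 0.6397 - 0.2132 - 0.6066 = -0.1801
Step 4: Primal residual = |-0.2132 - 0.6066| = 0.8198


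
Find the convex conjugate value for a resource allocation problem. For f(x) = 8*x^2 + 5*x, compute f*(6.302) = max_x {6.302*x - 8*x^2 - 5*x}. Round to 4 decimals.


f*(y) = sup_x {y*x - a*x^2 - b*x} = sup_x {(y-b)*x - a*x^2}
FOC: (y - b) - 2a*x = 0 => x* = (y - b)/(2a)
x* = (6.302 - 5)/(2*8) = 0.0814
f*(6.302) = (y-b)^2/(4a) = (6.302 - 5)^2/(4*8)
= 1.6952/32 = 0.053


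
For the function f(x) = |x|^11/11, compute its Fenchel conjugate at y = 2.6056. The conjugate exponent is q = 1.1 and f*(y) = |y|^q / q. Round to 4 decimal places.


The conjugate exponent q satisfies 1/p + 1/q = 1.
p = 11, so q = 11/(11 - 1) = 1.1
|y|^q = 2.6056^1.1 = 2.8675
f*(2.6056) = 2.8675 / 1.1 = 2.6068


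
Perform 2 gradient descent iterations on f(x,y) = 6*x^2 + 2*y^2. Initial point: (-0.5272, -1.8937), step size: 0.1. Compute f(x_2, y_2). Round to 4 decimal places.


Gradient descent on f(x,y) = 6*x^2 + 2*y^2.
Starting point: (-0.5272, -1.8937), alpha = 0.1
Step 1: grad_x = 2*6*-0.5272 = -6.3264, grad_y = 2*2*-1.8937 = -7.5748
  x_1 = -0.5272 - 0.1*-6.3264 = 0.1054
  y_1 = -1.8937 - 0.1*-7.5748 = -1.1362
Step 2: grad_x = 2*6*0.1054 = 1.2653, grad_y = 2*2*-1.1362 = -4.5449
  x_2 = 0.1054 - 0.1*1.2653 = -0.0211
  y_2 = -1.1362 - 0.1*-4.5449 = -0.6817
f(-0.0211, -0.6817) = 6*(-0.0211)^2 + 2*(-0.6817)^2 = 0.9322


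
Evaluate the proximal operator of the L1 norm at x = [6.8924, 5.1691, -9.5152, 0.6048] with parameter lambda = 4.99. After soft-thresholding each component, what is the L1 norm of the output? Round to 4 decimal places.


Soft-thresholding with lambda = 4.99:
prox(6.8924) = sign(6.8924)*max(|6.8924| - 4.99, 0) = 1.9024
prox(5.1691) = sign(5.1691)*max(|5.1691| - 4.99, 0) = 0.1791
prox(-9.5152) = sign(-9.5152)*max(|-9.5152| - 4.99, 0) = -4.5252
prox(0.6048) = sign(0.6048)*max(|0.6048| - 4.99, 0) = 0.0
prox(x) = [1.9024, 0.1791, -4.5252, 0.0]
||prox(x)||_1 = 1.9024 + 0.1791 + 4.5252 + 0.0 = 6.6067


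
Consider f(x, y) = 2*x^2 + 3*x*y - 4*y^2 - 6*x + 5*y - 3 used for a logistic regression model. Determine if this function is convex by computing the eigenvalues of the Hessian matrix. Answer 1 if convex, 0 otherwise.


The Hessian of f(x,y) = 2*x^2 + 3*x*y - 4*y^2 - 6*x + 5*y - 3 is:
H = [[4, 3], [3, -8]]
Trace = 4 - 8 = -4
Determinant = 4*-8 - (3)^2 = -41
Discriminant = (-4)^2 - 4*-41 = 180.0
Eigenvalues: lambda_1 = -8.7082, lambda_2 = 4.7082
The function is not convex.

0
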